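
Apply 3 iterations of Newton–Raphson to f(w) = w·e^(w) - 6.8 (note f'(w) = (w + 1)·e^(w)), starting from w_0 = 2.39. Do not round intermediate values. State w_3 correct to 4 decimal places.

1.5108

Newton update: w ← w − f(w)/f'(w).
w_0 = 2.390000: f = 19.283251, f' = 36.996744 → w_1 = 2.390000 - (19.283251)/(36.996744) = 1.868785
w_1 = 1.868785: f = 5.310512, f' = 18.590931 → w_2 = 1.868785 - (5.310512)/(18.590931) = 1.583135
w_2 = 1.583135: f = 0.910178, f' = 12.580376 → w_3 = 1.583135 - (0.910178)/(12.580376) = 1.510785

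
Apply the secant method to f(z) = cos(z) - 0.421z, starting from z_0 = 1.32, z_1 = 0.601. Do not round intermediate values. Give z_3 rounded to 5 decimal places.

Secant update: z_(k+1) = z_k − f(z_k)·(z_k − z_(k-1))/(f(z_k) − f(z_(k-1))).
f(z_0) = -0.307545, f(z_1) = 0.571750
z_2 = 0.601000 - (0.571750)·(0.601000 - 1.320000)/(0.571750 - (-0.307545)) = 1.068520; f(z_2) = 0.031575
z_3 = 1.068520 - (0.031575)·(1.068520 - 0.601000)/(0.031575 - (0.571750)) = 1.095848; f(z_3) = -0.004060

1.09585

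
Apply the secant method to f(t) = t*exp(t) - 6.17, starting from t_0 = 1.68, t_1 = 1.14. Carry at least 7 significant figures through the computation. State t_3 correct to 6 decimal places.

1.461080

f(t_0) = 2.844134, f(t_1) = -2.605484
t_2 = 1.140000 - (-2.605484)·(1.140000 - 1.680000)/(-2.605484 - (2.844134)) = 1.398176; f(t_2) = -0.510448
t_3 = 1.398176 - (-0.510448)·(1.398176 - 1.140000)/(-0.510448 - (-2.605484)) = 1.461080; f(t_3) = 0.128148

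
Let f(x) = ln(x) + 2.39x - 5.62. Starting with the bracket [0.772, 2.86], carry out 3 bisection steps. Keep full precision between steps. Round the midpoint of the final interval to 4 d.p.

f(0.772000) = -4.033691, f(2.860000) = 2.266222 (opposite signs)
step 1: m = 1.816000, f(m) = -0.683124 < 0 → root in [1.816000, 2.860000]
step 2: m = 2.338000, f(m) = 0.817116 > 0 → root in [1.816000, 2.338000]
step 3: m = 2.077000, f(m) = 0.074955 > 0 → root in [1.816000, 2.077000]
Midpoint of [1.816000, 2.077000] = 1.946500

1.9465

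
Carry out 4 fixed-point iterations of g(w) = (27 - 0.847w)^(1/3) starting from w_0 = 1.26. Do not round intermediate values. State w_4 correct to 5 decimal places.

w_1 = g(1.260000) = 2.959941
w_2 = g(2.959941) = 2.904113
w_3 = g(2.904113) = 2.905981
w_4 = g(2.905981) = 2.905919

2.90592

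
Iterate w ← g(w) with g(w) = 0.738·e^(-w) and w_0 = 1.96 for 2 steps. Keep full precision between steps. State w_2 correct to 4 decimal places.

0.6651

w_1 = g(1.960000) = 0.103954
w_2 = g(0.103954) = 0.665135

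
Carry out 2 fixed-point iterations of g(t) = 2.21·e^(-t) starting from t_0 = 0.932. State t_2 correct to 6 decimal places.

0.925678

t_1 = g(0.932000) = 0.870222
t_2 = g(0.870222) = 0.925678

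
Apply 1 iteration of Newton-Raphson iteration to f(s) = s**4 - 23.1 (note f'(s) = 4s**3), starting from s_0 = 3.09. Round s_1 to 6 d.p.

2.513239

s_0 = 3.090000: f = 68.066214, f' = 118.014516 → s_1 = 3.090000 - (68.066214)/(118.014516) = 2.513239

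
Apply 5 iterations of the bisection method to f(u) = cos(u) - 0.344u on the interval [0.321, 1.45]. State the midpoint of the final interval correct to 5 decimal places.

f(0.321000) = 0.838496, f(1.450000) = -0.378297 (opposite signs)
step 1: m = 0.885500, f(m) = 0.328290 > 0 → root in [0.885500, 1.450000]
step 2: m = 1.167750, f(m) = -0.009484 < 0 → root in [0.885500, 1.167750]
step 3: m = 1.026625, f(m) = 0.164550 > 0 → root in [1.026625, 1.167750]
step 4: m = 1.097187, f(m) = 0.078668 > 0 → root in [1.097187, 1.167750]
step 5: m = 1.132469, f(m) = 0.034856 > 0 → root in [1.132469, 1.167750]
Midpoint of [1.132469, 1.167750] = 1.150109

1.15011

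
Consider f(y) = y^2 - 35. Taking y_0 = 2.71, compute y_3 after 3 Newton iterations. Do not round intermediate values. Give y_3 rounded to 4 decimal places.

5.9204

Newton update: y ← y − f(y)/f'(y).
f'(y) = 2y
y_0 = 2.710000: f = -27.655900, f' = 5.420000 → y_1 = 2.710000 - (-27.655900)/(5.420000) = 7.812565
y_1 = 7.812565: f = 26.036165, f' = 15.625129 → y_2 = 7.812565 - (26.036165)/(15.625129) = 6.146264
y_2 = 6.146264: f = 2.776558, f' = 12.292528 → y_3 = 6.146264 - (2.776558)/(12.292528) = 5.920390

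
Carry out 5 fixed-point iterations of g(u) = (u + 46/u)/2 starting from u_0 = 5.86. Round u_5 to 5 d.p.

6.78233

u_1 = g(5.860000) = 6.854915
u_2 = g(6.854915) = 6.782714
u_3 = g(6.782714) = 6.782330
u_4 = g(6.782330) = 6.782330
u_5 = g(6.782330) = 6.782330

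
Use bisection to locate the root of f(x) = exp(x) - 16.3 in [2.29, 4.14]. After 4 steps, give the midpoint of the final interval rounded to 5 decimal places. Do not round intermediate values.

f(2.290000) = -6.425062, f(4.140000) = 46.502821 (opposite signs)
step 1: m = 3.215000, f(m) = 8.603292 > 0 → root in [2.290000, 3.215000]
step 2: m = 2.752500, f(m) = -0.618213 < 0 → root in [2.752500, 3.215000]
step 3: m = 2.983750, f(m) = 3.461785 > 0 → root in [2.752500, 2.983750]
step 4: m = 2.868125, f(m) = 1.303980 > 0 → root in [2.752500, 2.868125]
Midpoint of [2.752500, 2.868125] = 2.810313

2.81031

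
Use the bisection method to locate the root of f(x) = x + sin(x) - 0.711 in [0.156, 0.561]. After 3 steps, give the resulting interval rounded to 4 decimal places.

[0.3585, 0.4091]

f(0.156000) = -0.399632, f(0.561000) = 0.382033 (opposite signs)
step 1: m = 0.358500, f(m) = -0.001630 < 0 → root in [0.358500, 0.561000]
step 2: m = 0.459750, f(m) = 0.192474 > 0 → root in [0.358500, 0.459750]
step 3: m = 0.409125, f(m) = 0.095932 > 0 → root in [0.358500, 0.409125]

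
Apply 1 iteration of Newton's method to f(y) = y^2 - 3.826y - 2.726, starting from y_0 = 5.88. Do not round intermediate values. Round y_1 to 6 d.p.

f'(y) = 2y - 3.826
y_0 = 5.880000: f = 9.351520, f' = 7.934000 → y_1 = 5.880000 - (9.351520)/(7.934000) = 4.701336

4.701336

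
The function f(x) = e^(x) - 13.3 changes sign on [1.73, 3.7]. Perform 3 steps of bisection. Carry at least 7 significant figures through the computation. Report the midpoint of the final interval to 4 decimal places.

f(1.730000) = -7.659346, f(3.700000) = 27.147304 (opposite signs)
step 1: m = 2.715000, f(m) = 1.804610 > 0 → root in [1.730000, 2.715000]
step 2: m = 2.222500, f(m) = -4.069622 < 0 → root in [2.222500, 2.715000]
step 3: m = 2.468750, f(m) = -1.492322 < 0 → root in [2.468750, 2.715000]
Midpoint of [2.468750, 2.715000] = 2.591875

2.5919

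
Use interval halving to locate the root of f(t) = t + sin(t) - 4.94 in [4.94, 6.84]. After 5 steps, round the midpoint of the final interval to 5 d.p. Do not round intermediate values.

5.56344

f(4.940000) = -0.974208, f(6.840000) = 2.428485 (opposite signs)
step 1: m = 5.890000, f(m) = 0.566867 > 0 → root in [4.940000, 5.890000]
step 2: m = 5.415000, f(m) = -0.288158 < 0 → root in [5.415000, 5.890000]
step 3: m = 5.652500, f(m) = 0.122802 > 0 → root in [5.415000, 5.652500]
step 4: m = 5.533750, f(m) = -0.087475 < 0 → root in [5.533750, 5.652500]
step 5: m = 5.593125, f(m) = 0.016541 > 0 → root in [5.533750, 5.593125]
Midpoint of [5.533750, 5.593125] = 5.563438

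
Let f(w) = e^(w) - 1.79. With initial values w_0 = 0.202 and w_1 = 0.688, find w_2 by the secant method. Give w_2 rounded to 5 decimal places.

0.56126

f(w_0) = -0.566152, f(w_1) = 0.199732
w_2 = 0.688000 - (0.199732)·(0.688000 - 0.202000)/(0.199732 - (-0.566152)) = 0.561258; f(w_2) = -0.037124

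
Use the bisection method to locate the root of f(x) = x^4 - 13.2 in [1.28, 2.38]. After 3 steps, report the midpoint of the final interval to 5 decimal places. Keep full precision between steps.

1.89875

f(1.280000) = -10.515645, f(2.380000) = 18.885427 (opposite signs)
step 1: m = 1.830000, f(m) = -1.984869 < 0 → root in [1.830000, 2.380000]
step 2: m = 2.105000, f(m) = 6.433983 > 0 → root in [1.830000, 2.105000]
step 3: m = 1.967500, f(m) = 1.785076 > 0 → root in [1.830000, 1.967500]
Midpoint of [1.830000, 1.967500] = 1.898750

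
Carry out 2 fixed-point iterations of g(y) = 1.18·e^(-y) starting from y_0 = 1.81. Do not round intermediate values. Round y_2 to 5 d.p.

y_1 = g(1.810000) = 0.193112
y_2 = g(0.193112) = 0.972780

0.97278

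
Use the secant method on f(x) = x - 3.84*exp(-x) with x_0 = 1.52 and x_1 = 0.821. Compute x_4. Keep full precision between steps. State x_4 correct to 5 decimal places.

f(x_0) = 0.680146, f(x_1) = -0.868567
x_2 = 0.821000 - (-0.868567)·(0.821000 - 1.520000)/(-0.868567 - (0.680146)) = 1.213021; f(x_2) = 0.071398
x_3 = 1.213021 - (0.071398)·(1.213021 - 0.821000)/(0.071398 - (-0.868567)) = 1.183244; f(x_3) = 0.007115
x_4 = 1.183244 - (0.007115)·(1.183244 - 1.213021)/(0.007115 - (0.071398)) = 1.179948; f(x_4) = -0.000064

1.17995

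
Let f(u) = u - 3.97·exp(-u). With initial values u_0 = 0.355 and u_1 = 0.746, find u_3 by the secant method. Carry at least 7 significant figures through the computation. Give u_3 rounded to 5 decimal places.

Secant update: u_(k+1) = u_k − f(u_k)·(u_k − u_(k-1))/(f(u_k) − f(u_(k-1))).
f(u_0) = -2.428659, f(u_1) = -1.136811
u_2 = 0.746000 - (-1.136811)·(0.746000 - 0.355000)/(-1.136811 - (-2.428659)) = 1.090076; f(u_2) = -0.244603
u_3 = 1.090076 - (-0.244603)·(1.090076 - 0.746000)/(-0.244603 - (-1.136811)) = 1.184405; f(u_3) = -0.030129

1.18441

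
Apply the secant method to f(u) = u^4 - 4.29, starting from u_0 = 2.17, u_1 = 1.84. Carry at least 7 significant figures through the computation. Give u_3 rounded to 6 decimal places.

f(u_0) = 17.883739, f(u_1) = 7.172287
u_2 = 1.840000 - (7.172287)·(1.840000 - 2.170000)/(7.172287 - (17.883739)) = 1.619035; f(u_2) = 2.581081
u_3 = 1.619035 - (2.581081)·(1.619035 - 1.840000)/(2.581081 - (7.172287)) = 1.494813; f(u_3) = 0.702841

1.494813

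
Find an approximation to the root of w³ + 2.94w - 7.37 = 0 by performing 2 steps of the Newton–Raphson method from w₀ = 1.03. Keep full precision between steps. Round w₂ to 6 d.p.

f'(w) = 3w² + 2.94
w_0 = 1.030000: f = -3.249073, f' = 6.122700 → w_1 = 1.030000 - (-3.249073)/(6.122700) = 1.560660
w_1 = 1.560660: f = 1.019579, f' = 10.246980 → w_2 = 1.560660 - (1.019579)/(10.246980) = 1.461160

1.461160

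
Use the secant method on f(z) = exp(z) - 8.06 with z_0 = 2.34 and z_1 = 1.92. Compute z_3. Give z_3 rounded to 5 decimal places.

f(z_0) = 2.321237, f(z_1) = -1.239042
z_2 = 1.920000 - (-1.239042)·(1.920000 - 2.340000)/(-1.239042 - (2.321237)) = 2.066168; f(z_2) = -0.165490
z_3 = 2.066168 - (-0.165490)·(2.066168 - 1.920000)/(-0.165490 - (-1.239042)) = 2.088700; f(z_3) = 0.014408

2.08870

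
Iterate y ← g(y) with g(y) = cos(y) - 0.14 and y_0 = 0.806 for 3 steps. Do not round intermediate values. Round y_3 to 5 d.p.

y_1 = g(0.806000) = 0.552390
y_2 = g(0.552390) = 0.711273
y_3 = g(0.711273) = 0.617532

0.61753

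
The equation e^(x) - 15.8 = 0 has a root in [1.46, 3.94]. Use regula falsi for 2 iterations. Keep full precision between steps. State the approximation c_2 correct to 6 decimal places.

2.405914

False-position update: c = (a·f(b) − b·f(a))/(f(b) − f(a)); replace the endpoint whose sign matches f(c).
f(1.460000) = -11.494040, f(3.940000) = 35.618601
step 1: c = 2.065044, f(c) = -7.914355 < 0 → new bracket [2.065044, 3.940000]
step 2: c = 2.405914, f(c) = -4.711442 < 0 → new bracket [2.405914, 3.940000]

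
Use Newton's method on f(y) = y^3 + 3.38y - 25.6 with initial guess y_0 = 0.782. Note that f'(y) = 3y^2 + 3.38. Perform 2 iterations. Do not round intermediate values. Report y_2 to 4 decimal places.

Newton update: y ← y − f(y)/f'(y).
y_0 = 0.782000: f = -22.478628, f' = 5.214572 → y_1 = 0.782000 - (-22.478628)/(5.214572) = 5.092733
y_1 = 5.092733: f = 123.698211, f' = 81.187792 → y_2 = 5.092733 - (123.698211)/(81.187792) = 3.569127

3.5691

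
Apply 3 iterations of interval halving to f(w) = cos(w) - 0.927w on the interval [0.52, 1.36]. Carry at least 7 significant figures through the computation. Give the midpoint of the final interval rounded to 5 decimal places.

f(0.520000) = 0.385779, f(1.360000) = -1.051481 (opposite signs)
step 1: m = 0.940000, f(m) = -0.281592 < 0 → root in [0.520000, 0.940000]
step 2: m = 0.730000, f(m) = 0.068464 > 0 → root in [0.730000, 0.940000]
step 3: m = 0.835000, f(m) = -0.102867 < 0 → root in [0.730000, 0.835000]
Midpoint of [0.730000, 0.835000] = 0.782500

0.78250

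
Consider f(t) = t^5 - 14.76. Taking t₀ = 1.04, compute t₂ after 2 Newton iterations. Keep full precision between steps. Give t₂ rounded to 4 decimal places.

2.7076

Newton update: t ← t − f(t)/f'(t).
f'(t) = 5t⁴
t_0 = 1.040000: f = -13.543347, f' = 5.849293 → t_1 = 1.040000 - (-13.543347)/(5.849293) = 3.355382
t_1 = 3.355382: f = 410.554152, f' = 633.779039 → t_2 = 3.355382 - (410.554152)/(633.779039) = 2.707594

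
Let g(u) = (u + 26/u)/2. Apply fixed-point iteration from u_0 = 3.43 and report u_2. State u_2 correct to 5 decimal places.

5.11400

u_1 = g(3.430000) = 5.505087
u_2 = g(5.505087) = 5.113996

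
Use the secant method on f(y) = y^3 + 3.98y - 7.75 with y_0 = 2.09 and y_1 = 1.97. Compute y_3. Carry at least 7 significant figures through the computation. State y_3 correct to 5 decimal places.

1.37719

f(y_0) = 9.697529, f(y_1) = 7.735973
y_2 = 1.970000 - (7.735973)·(1.970000 - 2.090000)/(7.735973 - (9.697529)) = 1.496745; f(y_2) = 1.560118
y_3 = 1.496745 - (1.560118)·(1.496745 - 1.970000)/(1.560118 - (7.735973)) = 1.377193; f(y_3) = 0.343295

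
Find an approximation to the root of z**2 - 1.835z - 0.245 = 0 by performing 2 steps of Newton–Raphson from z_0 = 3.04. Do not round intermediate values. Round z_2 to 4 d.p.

1.9887

Newton update: z ← z − f(z)/f'(z).
f'(z) = 2z - 1.835
z_0 = 3.040000: f = 3.418200, f' = 4.245000 → z_1 = 3.040000 - (3.418200)/(4.245000) = 2.234770
z_1 = 2.234770: f = 0.648395, f' = 2.634541 → z_2 = 2.234770 - (0.648395)/(2.634541) = 1.988657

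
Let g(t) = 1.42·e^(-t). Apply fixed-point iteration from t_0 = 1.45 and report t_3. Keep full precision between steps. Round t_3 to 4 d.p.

t_1 = g(1.450000) = 0.333090
t_2 = g(0.333090) = 1.017722
t_3 = g(1.017722) = 0.513212

0.5132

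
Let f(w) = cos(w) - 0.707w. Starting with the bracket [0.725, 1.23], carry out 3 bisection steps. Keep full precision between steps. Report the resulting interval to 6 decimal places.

f(0.725000) = 0.235924, f(1.230000) = -0.535372 (opposite signs)
step 1: m = 0.977500, f(m) = -0.131995 < 0 → root in [0.725000, 0.977500]
step 2: m = 0.851250, f(m) = 0.057210 > 0 → root in [0.851250, 0.977500]
step 3: m = 0.914375, f(m) = -0.036177 < 0 → root in [0.851250, 0.914375]

[0.851250, 0.914375]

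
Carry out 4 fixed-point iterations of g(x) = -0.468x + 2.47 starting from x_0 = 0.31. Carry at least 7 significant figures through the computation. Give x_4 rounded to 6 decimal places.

x_1 = g(0.310000) = 2.324920
x_2 = g(2.324920) = 1.381937
x_3 = g(1.381937) = 1.823253
x_4 = g(1.823253) = 1.616717

1.616717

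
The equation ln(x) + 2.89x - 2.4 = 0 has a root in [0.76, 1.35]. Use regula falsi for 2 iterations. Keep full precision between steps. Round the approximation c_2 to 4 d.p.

0.8763

False-position update: c = (a·f(b) − b·f(a))/(f(b) − f(a)); replace the endpoint whose sign matches f(c).
f(0.760000) = -0.478037, f(1.350000) = 1.801605
step 1: c = 0.883722, f(c) = 0.030344 > 0 → new bracket [0.760000, 0.883722]
step 2: c = 0.876337, f(c) = 0.000611 > 0 → new bracket [0.760000, 0.876337]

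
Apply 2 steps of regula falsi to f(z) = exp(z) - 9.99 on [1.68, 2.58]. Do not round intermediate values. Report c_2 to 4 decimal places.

2.2895

f(1.680000) = -4.624444, f(2.580000) = 3.207138
step 1: c = 2.211438, f(c) = -0.861167 < 0 → new bracket [2.211438, 2.580000]
step 2: c = 2.289454, f(c) = -0.120452 < 0 → new bracket [2.289454, 2.580000]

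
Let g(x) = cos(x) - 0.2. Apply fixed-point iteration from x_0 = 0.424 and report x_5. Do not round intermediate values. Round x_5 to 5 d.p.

x_1 = g(0.424000) = 0.711451
x_2 = g(0.711451) = 0.557416
x_3 = g(0.557416) = 0.648625
x_4 = g(0.648625) = 0.596915
x_5 = g(0.596915) = 0.627074

0.62707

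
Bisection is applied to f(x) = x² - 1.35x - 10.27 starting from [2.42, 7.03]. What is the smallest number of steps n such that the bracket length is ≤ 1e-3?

13

Initial width b − a = 7.03 − 2.42 = 4.610000.
After n steps the width is (b−a)/2^n; need (b−a)/2^n ≤ 1e-3.
So n ≥ log₂(4.610000/1e-3) = log₂(4610.0000) ≈ 12.1706.
Hence n = 13.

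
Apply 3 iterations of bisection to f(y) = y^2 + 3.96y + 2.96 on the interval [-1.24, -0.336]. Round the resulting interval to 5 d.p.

f(-1.240000) = -0.412800, f(-0.336000) = 1.742336 (opposite signs)
step 1: m = -0.788000, f(m) = 0.460464 > 0 → root in [-1.240000, -0.788000]
step 2: m = -1.014000, f(m) = -0.027244 < 0 → root in [-1.014000, -0.788000]
step 3: m = -0.901000, f(m) = 0.203841 > 0 → root in [-1.014000, -0.901000]

[-1.01400, -0.90100]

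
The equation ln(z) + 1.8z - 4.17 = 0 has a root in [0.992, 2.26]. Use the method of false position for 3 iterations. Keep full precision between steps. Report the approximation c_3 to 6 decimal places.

1.946745

False-position update: c = (a·f(b) − b·f(a))/(f(b) − f(a)); replace the endpoint whose sign matches f(c).
f(0.992000) = -2.392432, f(2.260000) = 0.713365
step 1: c = 1.968755, f(c) = 0.051161 > 0 → new bracket [0.992000, 1.968755]
step 2: c = 1.948305, f(c) = 0.003909 > 0 → new bracket [0.992000, 1.948305]
step 3: c = 1.946745, f(c) = 0.000300 > 0 → new bracket [0.992000, 1.946745]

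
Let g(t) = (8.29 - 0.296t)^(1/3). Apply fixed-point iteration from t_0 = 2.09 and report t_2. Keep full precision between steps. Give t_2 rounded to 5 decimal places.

1.97521

t_1 = g(2.090000) = 1.972230
t_2 = g(1.972230) = 1.975212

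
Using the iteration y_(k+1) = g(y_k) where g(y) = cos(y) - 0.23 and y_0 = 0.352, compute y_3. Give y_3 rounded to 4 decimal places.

0.6332

y_1 = g(0.352000) = 0.708685
y_2 = g(0.708685) = 0.529218
y_3 = g(0.529218) = 0.633202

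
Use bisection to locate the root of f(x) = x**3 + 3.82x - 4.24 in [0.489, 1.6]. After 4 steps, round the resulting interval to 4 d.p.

f(0.489000) = -2.255090, f(1.600000) = 5.968000 (opposite signs)
step 1: m = 1.044500, f(m) = 0.889519 > 0 → root in [0.489000, 1.044500]
step 2: m = 0.766750, f(m) = -0.860238 < 0 → root in [0.766750, 1.044500]
step 3: m = 0.905625, f(m) = -0.037758 < 0 → root in [0.905625, 1.044500]
step 4: m = 0.975062, f(m) = 0.411776 > 0 → root in [0.905625, 0.975062]

[0.9056, 0.9751]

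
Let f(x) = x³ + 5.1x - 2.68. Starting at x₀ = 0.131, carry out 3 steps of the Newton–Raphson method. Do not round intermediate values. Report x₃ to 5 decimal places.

f'(x) = 3x² + 5.1
x_0 = 0.131000: f = -2.009652, f' = 5.151483 → x_1 = 0.131000 - (-2.009652)/(5.151483) = 0.521111
x_1 = 0.521111: f = 0.119179, f' = 5.914671 → x_2 = 0.521111 - (0.119179)/(5.914671) = 0.500962
x_2 = 0.500962: f = 0.000627, f' = 5.852887 → x_3 = 0.500962 - (0.000627)/(5.852887) = 0.500855

0.50085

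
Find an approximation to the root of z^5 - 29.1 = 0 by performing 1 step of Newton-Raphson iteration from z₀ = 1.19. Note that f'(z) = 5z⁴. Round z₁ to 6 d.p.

z_0 = 1.190000: f = -26.713646, f' = 10.026696 → z_1 = 1.190000 - (-26.713646)/(10.026696) = 3.854252

3.854252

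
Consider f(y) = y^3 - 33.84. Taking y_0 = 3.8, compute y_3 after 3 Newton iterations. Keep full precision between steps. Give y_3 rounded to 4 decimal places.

Newton update: y ← y − f(y)/f'(y).
f'(y) = 3y^2
y_0 = 3.800000: f = 21.032000, f' = 43.320000 → y_1 = 3.800000 - (21.032000)/(43.320000) = 3.314497
y_1 = 3.314497: f = 2.572693, f' = 32.957666 → y_2 = 3.314497 - (2.572693)/(32.957666) = 3.236436
y_2 = 3.236436: f = 0.060114, f' = 31.423559 → y_3 = 3.236436 - (0.060114)/(31.423559) = 3.234523

3.2345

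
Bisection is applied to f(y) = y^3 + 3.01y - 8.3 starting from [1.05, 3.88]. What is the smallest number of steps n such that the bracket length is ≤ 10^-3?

Initial width b − a = 3.88 − 1.05 = 2.830000.
After n steps the width is (b−a)/2^n; need (b−a)/2^n ≤ 10^-3.
So n ≥ log₂(2.830000/10^-3) = log₂(2830.0000) ≈ 11.4666.
Hence n = 12.

12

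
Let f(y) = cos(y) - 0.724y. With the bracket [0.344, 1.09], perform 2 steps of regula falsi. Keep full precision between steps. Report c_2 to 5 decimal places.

f(0.344000) = 0.692357, f(1.090000) = -0.326675
step 1: c = 0.850852, f(c) = 0.043326 > 0 → new bracket [0.850852, 1.090000]
step 2: c = 0.878856, f(c) = 0.001741 > 0 → new bracket [0.878856, 1.090000]

0.87886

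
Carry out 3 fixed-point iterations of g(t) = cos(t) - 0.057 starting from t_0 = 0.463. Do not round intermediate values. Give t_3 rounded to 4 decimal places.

0.7614

t_1 = g(0.463000) = 0.837717
t_2 = g(0.837717) = 0.612161
t_3 = g(0.612161) = 0.761408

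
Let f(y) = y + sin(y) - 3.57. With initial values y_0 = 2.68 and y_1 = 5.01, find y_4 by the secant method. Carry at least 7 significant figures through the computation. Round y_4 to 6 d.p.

4.745094

Secant update: y_(k+1) = y_k − f(y_k)·(y_k − y_(k-1))/(f(y_k) − f(y_(k-1))).
f(y_0) = -0.444625, f(y_1) = 0.483960
y_2 = 5.010000 - (0.483960)·(5.010000 - 2.680000)/(0.483960 - (-0.444625)) = 3.795651; f(y_2) = -0.382761
y_3 = 3.795651 - (-0.382761)·(3.795651 - 5.010000)/(-0.382761 - (0.483960)) = 4.331931; f(y_3) = -0.166564
y_4 = 4.331931 - (-0.166564)·(4.331931 - 3.795651)/(-0.166564 - (-0.382761)) = 4.745094; f(y_4) = 0.175628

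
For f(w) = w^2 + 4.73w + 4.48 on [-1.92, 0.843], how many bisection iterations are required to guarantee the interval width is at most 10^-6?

22

Initial width b − a = 0.843 − -1.92 = 2.763000.
After n steps the width is (b−a)/2^n; need (b−a)/2^n ≤ 10^-6.
So n ≥ log₂(2.763000/10^-6) = log₂(2763000.0000) ≈ 21.3978.
Hence n = 22.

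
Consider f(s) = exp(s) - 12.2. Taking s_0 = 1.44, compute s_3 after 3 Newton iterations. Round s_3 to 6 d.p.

f'(s) = exp(s)
s_0 = 1.440000: f = -7.979304, f' = 4.220696 → s_1 = 1.440000 - (-7.979304)/(4.220696) = 3.330519
s_1 = 3.330519: f = 15.752836, f' = 27.952836 → s_2 = 3.330519 - (15.752836)/(27.952836) = 2.766968
s_2 = 2.766968: f = 3.710322, f' = 15.910322 → s_3 = 2.766968 - (3.710322)/(15.910322) = 2.533766

2.533766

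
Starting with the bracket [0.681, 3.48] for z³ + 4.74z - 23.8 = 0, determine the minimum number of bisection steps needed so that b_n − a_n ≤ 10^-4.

Initial width b − a = 3.48 − 0.681 = 2.799000.
After n steps the width is (b−a)/2^n; need (b−a)/2^n ≤ 10^-4.
So n ≥ log₂(2.799000/10^-4) = log₂(27990.0000) ≈ 14.7726.
Hence n = 15.

15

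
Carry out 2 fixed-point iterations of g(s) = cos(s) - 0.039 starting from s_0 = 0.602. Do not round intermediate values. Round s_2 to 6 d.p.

0.668244

s_1 = g(0.602000) = 0.785205
s_2 = g(0.785205) = 0.668244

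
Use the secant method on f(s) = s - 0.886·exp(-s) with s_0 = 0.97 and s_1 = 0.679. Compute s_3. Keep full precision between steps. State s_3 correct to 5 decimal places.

Secant update: s_(k+1) = s_k − f(s_k)·(s_k − s_(k-1))/(f(s_k) − f(s_(k-1))).
f(s_0) = 0.634132, f(s_1) = 0.229688
s_2 = 0.679000 - (0.229688)·(0.679000 - 0.970000)/(0.229688 - (0.634132)) = 0.513738; f(s_2) = -0.016316
s_3 = 0.513738 - (-0.016316)·(0.513738 - 0.679000)/(-0.016316 - (0.229688)) = 0.524699; f(s_3) = 0.000423

0.52470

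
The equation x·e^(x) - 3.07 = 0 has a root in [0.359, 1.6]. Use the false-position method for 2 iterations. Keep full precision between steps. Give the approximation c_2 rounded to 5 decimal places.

0.96298

False-position update: c = (a·f(b) − b·f(a))/(f(b) − f(a)); replace the endpoint whose sign matches f(c).
f(0.359000) = -2.555949, f(1.600000) = 4.854852
step 1: c = 0.787015, f(c) = -1.341063 < 0 → new bracket [0.787015, 1.600000]
step 2: c = 0.962980, f(c) = -0.547483 < 0 → new bracket [0.962980, 1.600000]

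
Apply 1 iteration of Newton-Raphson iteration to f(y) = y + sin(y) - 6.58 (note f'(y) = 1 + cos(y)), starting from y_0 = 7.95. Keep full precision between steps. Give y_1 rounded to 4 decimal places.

y_0 = 7.950000: f = 2.365394, f' = 0.904129 → y_1 = 7.950000 - (2.365394)/(0.904129) = 5.333788

5.3338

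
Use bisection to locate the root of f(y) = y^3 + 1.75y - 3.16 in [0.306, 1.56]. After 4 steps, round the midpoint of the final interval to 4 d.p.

1.0506

f(0.306000) = -2.595847, f(1.560000) = 3.366416 (opposite signs)
step 1: m = 0.933000, f(m) = -0.715084 < 0 → root in [0.933000, 1.560000]
step 2: m = 1.246500, f(m) = 0.958140 > 0 → root in [0.933000, 1.246500]
step 3: m = 1.089750, f(m) = 0.041201 > 0 → root in [0.933000, 1.089750]
step 4: m = 1.011375, f(m) = -0.355579 < 0 → root in [1.011375, 1.089750]
Midpoint of [1.011375, 1.089750] = 1.050563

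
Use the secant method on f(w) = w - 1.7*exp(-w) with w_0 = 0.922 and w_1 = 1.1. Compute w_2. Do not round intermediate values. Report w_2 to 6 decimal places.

0.770169

f(w_0) = 0.245871, f(w_1) = 0.534119
w_2 = 1.100000 - (0.534119)·(1.100000 - 0.922000)/(0.534119 - (0.245871)) = 0.770169; f(w_2) = -0.016821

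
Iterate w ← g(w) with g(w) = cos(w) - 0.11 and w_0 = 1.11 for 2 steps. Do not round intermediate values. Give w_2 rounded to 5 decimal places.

0.83452

w_1 = g(1.110000) = 0.334662
w_2 = g(0.334662) = 0.834522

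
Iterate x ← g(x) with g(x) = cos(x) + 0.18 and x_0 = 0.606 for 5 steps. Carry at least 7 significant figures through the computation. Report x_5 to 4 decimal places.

0.8939

x_1 = g(0.606000) = 1.001933
x_2 = g(1.001933) = 0.718675
x_3 = g(0.718675) = 0.932679
x_4 = g(0.932679) = 0.775684
x_5 = g(0.775684) = 0.893942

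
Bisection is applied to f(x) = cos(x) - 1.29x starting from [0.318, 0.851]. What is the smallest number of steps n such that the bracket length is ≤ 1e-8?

Initial width b − a = 0.851 − 0.318 = 0.533000.
After n steps the width is (b−a)/2^n; need (b−a)/2^n ≤ 1e-8.
So n ≥ log₂(0.533000/1e-8) = log₂(53300000.0000) ≈ 25.6676.
Hence n = 26.

26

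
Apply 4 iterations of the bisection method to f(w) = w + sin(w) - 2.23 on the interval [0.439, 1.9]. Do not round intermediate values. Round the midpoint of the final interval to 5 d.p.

f(0.439000) = -1.365965, f(1.900000) = 0.616300 (opposite signs)
step 1: m = 1.169500, f(m) = -0.139945 < 0 → root in [1.169500, 1.900000]
step 2: m = 1.534750, f(m) = 0.304100 > 0 → root in [1.169500, 1.534750]
step 3: m = 1.352125, f(m) = 0.098312 > 0 → root in [1.169500, 1.352125]
step 4: m = 1.260813, f(m) = -0.016849 < 0 → root in [1.260813, 1.352125]
Midpoint of [1.260813, 1.352125] = 1.306469

1.30647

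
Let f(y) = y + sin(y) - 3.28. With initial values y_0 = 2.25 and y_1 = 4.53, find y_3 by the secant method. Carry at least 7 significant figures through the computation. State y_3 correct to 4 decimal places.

Secant update: y_(k+1) = y_k − f(y_k)·(y_k − y_(k-1))/(f(y_k) − f(y_(k-1))).
f(y_0) = -0.251927, f(y_1) = 0.266587
y_2 = 4.530000 - (0.266587)·(4.530000 - 2.250000)/(0.266587 - (-0.251927)) = 3.357769; f(y_2) = -0.136728
y_3 = 3.357769 - (-0.136728)·(3.357769 - 4.530000)/(-0.136728 - (0.266587)) = 3.755167; f(y_3) = -0.100627

3.7552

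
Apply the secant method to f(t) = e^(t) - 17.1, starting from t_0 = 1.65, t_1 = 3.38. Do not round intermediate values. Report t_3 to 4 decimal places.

2.7522

f(t_0) = -11.893020, f(t_1) = 12.270771
t_2 = 3.380000 - (12.270771)·(3.380000 - 1.650000)/(12.270771 - (-11.893020)) = 2.501478; f(t_2) = -4.899493
t_3 = 2.501478 - (-4.899493)·(2.501478 - 3.380000)/(-4.899493 - (12.270771)) = 2.752162; f(t_3) = -1.423516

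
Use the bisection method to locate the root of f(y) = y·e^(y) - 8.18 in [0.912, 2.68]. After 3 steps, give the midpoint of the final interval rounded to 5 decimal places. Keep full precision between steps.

1.68550

f(0.912000) = -5.909762, f(2.680000) = 30.908050 (opposite signs)
step 1: m = 1.796000, f(m) = 2.641793 > 0 → root in [0.912000, 1.796000]
step 2: m = 1.354000, f(m) = -2.936112 < 0 → root in [1.354000, 1.796000]
step 3: m = 1.575000, f(m) = -0.571582 < 0 → root in [1.575000, 1.796000]
Midpoint of [1.575000, 1.796000] = 1.685500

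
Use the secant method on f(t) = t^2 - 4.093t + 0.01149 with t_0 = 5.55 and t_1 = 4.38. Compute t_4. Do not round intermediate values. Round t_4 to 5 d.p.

f(t_0) = 8.097840, f(t_1) = 1.268550
t_2 = 4.380000 - (1.268550)·(4.380000 - 5.550000)/(1.268550 - (8.097840)) = 4.162671; f(t_2) = 0.301507
t_3 = 4.162671 - (0.301507)·(4.162671 - 4.380000)/(0.301507 - (1.268550)) = 4.094912; f(t_3) = 0.019317
t_4 = 4.094912 - (0.019317)·(4.094912 - 4.162671)/(0.019317 - (0.301507)) = 4.090273; f(t_4) = 0.000336

4.09027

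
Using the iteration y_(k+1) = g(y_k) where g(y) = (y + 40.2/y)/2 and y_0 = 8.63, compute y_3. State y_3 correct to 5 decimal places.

6.34035

y_1 = g(8.630000) = 6.644085
y_2 = g(6.644085) = 6.347290
y_3 = g(6.347290) = 6.340351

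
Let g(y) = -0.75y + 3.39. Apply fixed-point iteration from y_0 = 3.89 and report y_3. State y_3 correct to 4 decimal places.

y_1 = g(3.890000) = 0.472500
y_2 = g(0.472500) = 3.035625
y_3 = g(3.035625) = 1.113281

1.1133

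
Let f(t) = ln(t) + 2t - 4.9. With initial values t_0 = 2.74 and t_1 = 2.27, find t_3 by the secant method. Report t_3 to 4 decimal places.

2.0831

f(t_0) = 1.587958, f(t_1) = 0.459780
t_2 = 2.270000 - (0.459780)·(2.270000 - 2.740000)/(0.459780 - (1.587958)) = 2.078455; f(t_2) = -0.011464
t_3 = 2.078455 - (-0.011464)·(2.078455 - 2.270000)/(-0.011464 - (0.459780)) = 2.083115; f(t_3) = 0.000095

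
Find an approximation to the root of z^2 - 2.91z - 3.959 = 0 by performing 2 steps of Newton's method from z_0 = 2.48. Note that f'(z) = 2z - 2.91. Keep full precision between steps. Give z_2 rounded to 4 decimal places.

4.0671

z_0 = 2.480000: f = -5.025400, f' = 2.050000 → z_1 = 2.480000 - (-5.025400)/(2.050000) = 4.931415
z_1 = 4.931415: f = 6.009434, f' = 6.952829 → z_2 = 4.931415 - (6.009434)/(6.952829) = 4.067100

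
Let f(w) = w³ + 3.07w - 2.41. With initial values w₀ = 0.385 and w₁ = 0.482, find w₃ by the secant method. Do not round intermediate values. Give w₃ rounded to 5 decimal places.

Secant update: w_(k+1) = w_k − f(w_k)·(w_k − w_(k-1))/(f(w_k) − f(w_(k-1))).
f(w_0) = -1.170983, f(w_1) = -0.818280
w_2 = 0.482000 - (-0.818280)·(0.482000 - 0.385000)/(-0.818280 - (-1.170983)) = 0.707042; f(w_2) = 0.114076
w_3 = 0.707042 - (0.114076)·(0.707042 - 0.482000)/(0.114076 - (-0.818280)) = 0.679508; f(w_3) = -0.010162

0.67951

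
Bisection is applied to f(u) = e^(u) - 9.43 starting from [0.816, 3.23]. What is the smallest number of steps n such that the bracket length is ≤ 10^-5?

Initial width b − a = 3.23 − 0.816 = 2.414000.
After n steps the width is (b−a)/2^n; need (b−a)/2^n ≤ 10^-5.
So n ≥ log₂(2.414000/10^-5) = log₂(241400.0000) ≈ 17.8811.
Hence n = 18.

18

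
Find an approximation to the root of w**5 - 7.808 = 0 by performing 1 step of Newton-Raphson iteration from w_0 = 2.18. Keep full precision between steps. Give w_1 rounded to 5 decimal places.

f'(w) = 5w**4
w_0 = 2.180000: f = 41.427967, f' = 112.926529 → w_1 = 2.180000 - (41.427967)/(112.926529) = 1.813142

1.81314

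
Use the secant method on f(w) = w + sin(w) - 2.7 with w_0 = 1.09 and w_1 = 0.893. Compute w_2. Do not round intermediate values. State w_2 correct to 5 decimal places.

f(w_0) = -0.723373, f(w_1) = -1.028044
w_2 = 0.893000 - (-1.028044)·(0.893000 - 1.090000)/(-1.028044 - (-0.723373)) = 1.557733; f(w_2) = -0.142352

1.55773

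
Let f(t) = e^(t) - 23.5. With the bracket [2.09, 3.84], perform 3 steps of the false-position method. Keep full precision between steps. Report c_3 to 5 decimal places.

f(2.090000) = -15.415085, f(3.840000) = 23.025474
step 1: c = 2.791769, f(c) = -7.190151 < 0 → new bracket [2.791769, 3.840000]
step 2: c = 3.041208, f(c) = -2.569497 < 0 → new bracket [3.041208, 3.840000]
step 3: c = 3.121399, f(c) = -0.821918 < 0 → new bracket [3.121399, 3.840000]

3.12140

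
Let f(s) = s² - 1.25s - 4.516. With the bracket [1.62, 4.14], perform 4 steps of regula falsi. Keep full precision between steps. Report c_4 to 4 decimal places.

2.8356

False-position update: c = (a·f(b) − b·f(a))/(f(b) − f(a)); replace the endpoint whose sign matches f(c).
f(1.620000) = -3.916600, f(4.140000) = 7.448600
step 1: c = 2.488426, f(c) = -1.434270 < 0 → new bracket [2.488426, 4.140000]
step 2: c = 2.755097, f(c) = -0.369313 < 0 → new bracket [2.755097, 4.140000]
step 3: c = 2.820519, f(c) = -0.086323 < 0 → new bracket [2.820519, 4.140000]
step 4: c = 2.835635, f(c) = -0.019717 < 0 → new bracket [2.835635, 4.140000]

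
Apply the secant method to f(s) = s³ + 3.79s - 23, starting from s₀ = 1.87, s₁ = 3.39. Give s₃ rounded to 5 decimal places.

2.35819

f(s_0) = -9.373497, f(s_1) = 28.806319
s_2 = 3.390000 - (28.806319)·(3.390000 - 1.870000)/(28.806319 - (-9.373497)) = 2.243174; f(s_2) = -3.211101
s_3 = 2.243174 - (-3.211101)·(2.243174 - 3.390000)/(-3.211101 - (28.806319)) = 2.358192; f(s_3) = -0.948386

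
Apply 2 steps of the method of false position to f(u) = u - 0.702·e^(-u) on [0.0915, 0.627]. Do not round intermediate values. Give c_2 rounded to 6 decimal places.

False-position update: c = (a·f(b) − b·f(a))/(f(b) − f(a)); replace the endpoint whose sign matches f(c).
f(0.091500) = -0.549118, f(0.627000) = 0.251997
step 1: c = 0.458554, f(c) = 0.014752 > 0 → new bracket [0.091500, 0.458554]
step 2: c = 0.448951, f(c) = 0.000867 > 0 → new bracket [0.091500, 0.448951]

0.448951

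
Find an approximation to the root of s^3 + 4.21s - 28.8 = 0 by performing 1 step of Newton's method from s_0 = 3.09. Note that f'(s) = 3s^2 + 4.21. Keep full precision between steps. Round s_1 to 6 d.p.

s_0 = 3.090000: f = 13.712529, f' = 32.854300 → s_1 = 3.090000 - (13.712529)/(32.854300) = 2.672626

2.672626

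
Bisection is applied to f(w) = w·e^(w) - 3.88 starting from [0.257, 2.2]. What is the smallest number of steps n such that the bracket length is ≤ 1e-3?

11

Initial width b − a = 2.2 − 0.257 = 1.943000.
After n steps the width is (b−a)/2^n; need (b−a)/2^n ≤ 1e-3.
So n ≥ log₂(1.943000/1e-3) = log₂(1943.0000) ≈ 10.9241.
Hence n = 11.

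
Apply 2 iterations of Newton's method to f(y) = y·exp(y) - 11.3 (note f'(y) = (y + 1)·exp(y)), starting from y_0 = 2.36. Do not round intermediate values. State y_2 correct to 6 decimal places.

y_0 = 2.360000: f = 13.694645, f' = 35.585597 → y_1 = 2.360000 - (13.694645)/(35.585597) = 1.975163
y_1 = 1.975163: f = 2.936574, f' = 21.444370 → y_2 = 1.975163 - (2.936574)/(21.444370) = 1.838224

1.838224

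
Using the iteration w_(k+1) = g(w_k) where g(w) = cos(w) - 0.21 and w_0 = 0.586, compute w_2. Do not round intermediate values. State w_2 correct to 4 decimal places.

0.6020

w_1 = g(0.586000) = 0.623159
w_2 = g(0.623159) = 0.602039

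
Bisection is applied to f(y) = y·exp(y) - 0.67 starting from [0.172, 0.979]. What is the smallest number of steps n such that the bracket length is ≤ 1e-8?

Initial width b − a = 0.979 − 0.172 = 0.807000.
After n steps the width is (b−a)/2^n; need (b−a)/2^n ≤ 1e-8.
So n ≥ log₂(0.807000/1e-8) = log₂(80700000.0000) ≈ 26.2661.
Hence n = 27.

27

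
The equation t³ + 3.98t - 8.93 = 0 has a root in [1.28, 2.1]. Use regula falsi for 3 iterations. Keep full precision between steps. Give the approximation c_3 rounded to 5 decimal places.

1.45820

f(1.280000) = -1.738448, f(2.100000) = 8.689000
step 1: c = 1.416709, f(c) = -0.448071 < 0 → new bracket [1.416709, 2.100000]
step 2: c = 1.450217, f(c) = -0.108144 < 0 → new bracket [1.450217, 2.100000]
step 3: c = 1.458205, f(c) = -0.025676 < 0 → new bracket [1.458205, 2.100000]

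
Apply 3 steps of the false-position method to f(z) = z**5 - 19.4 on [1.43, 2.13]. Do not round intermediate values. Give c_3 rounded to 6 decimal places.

f(1.430000) = -13.420289, f(2.130000) = 24.442773
step 1: c = 1.678110, f(c) = -6.092329 < 0 → new bracket [1.678110, 2.130000]
step 2: c = 1.768271, f(c) = -2.112048 < 0 → new bracket [1.768271, 2.130000]
step 3: c = 1.797041, f(c) = -0.659131 < 0 → new bracket [1.797041, 2.130000]

1.797041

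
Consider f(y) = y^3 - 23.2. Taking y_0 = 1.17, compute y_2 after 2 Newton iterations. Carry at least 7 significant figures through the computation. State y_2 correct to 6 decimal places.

4.473288

Newton update: y ← y − f(y)/f'(y).
f'(y) = 3y^2
y_0 = 1.170000: f = -21.598387, f' = 4.106700 → y_1 = 1.170000 - (-21.598387)/(4.106700) = 6.429305
y_1 = 6.429305: f = 242.561487, f' = 124.007880 → y_2 = 6.429305 - (242.561487)/(124.007880) = 4.473288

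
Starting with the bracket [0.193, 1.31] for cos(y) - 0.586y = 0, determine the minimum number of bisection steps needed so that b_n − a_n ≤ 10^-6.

21

Initial width b − a = 1.31 − 0.193 = 1.117000.
After n steps the width is (b−a)/2^n; need (b−a)/2^n ≤ 10^-6.
So n ≥ log₂(1.117000/10^-6) = log₂(1117000.0000) ≈ 20.0912.
Hence n = 21.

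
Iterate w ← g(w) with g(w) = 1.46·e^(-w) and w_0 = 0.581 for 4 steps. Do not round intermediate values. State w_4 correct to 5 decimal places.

0.67881

w_1 = g(0.581000) = 0.816635
w_2 = g(0.816635) = 0.645198
w_3 = g(0.645198) = 0.765856
w_4 = g(0.765856) = 0.678806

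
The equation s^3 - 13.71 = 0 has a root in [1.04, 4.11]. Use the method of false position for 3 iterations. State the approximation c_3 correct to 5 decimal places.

2.18156

f(1.040000) = -12.585136, f(4.110000) = 55.716531
step 1: c = 1.605672, f(c) = -9.570281 < 0 → new bracket [1.605672, 4.110000]
step 2: c = 1.972777, f(c) = -6.032244 < 0 → new bracket [1.972777, 4.110000]
step 3: c = 2.181563, f(c) = -3.327469 < 0 → new bracket [2.181563, 4.110000]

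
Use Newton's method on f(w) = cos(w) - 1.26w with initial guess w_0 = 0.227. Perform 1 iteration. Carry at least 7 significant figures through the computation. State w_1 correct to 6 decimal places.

f'(w) = -sin(w) - 1.26
w_0 = 0.227000: f = 0.688326, f' = -1.485056 → w_1 = 0.227000 - (0.688326)/(-1.485056) = 0.690502

0.690502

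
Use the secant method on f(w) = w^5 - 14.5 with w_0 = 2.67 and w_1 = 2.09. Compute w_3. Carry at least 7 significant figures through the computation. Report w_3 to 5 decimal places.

1.78191

Secant update: w_(k+1) = w_k − f(w_k)·(w_k − w_(k-1))/(f(w_k) − f(w_(k-1))).
f(w_0) = 121.192645, f(w_1) = 25.377822
w_2 = 2.090000 - (25.377822)·(2.090000 - 2.670000)/(25.377822 - (121.192645)) = 1.936379; f(w_2) = 12.724016
w_3 = 1.936379 - (12.724016)·(1.936379 - 2.090000)/(12.724016 - (25.377822)) = 1.781906; f(w_3) = 3.464880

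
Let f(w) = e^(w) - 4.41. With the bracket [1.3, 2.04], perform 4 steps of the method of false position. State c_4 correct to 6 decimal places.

f(1.300000) = -0.740703, f(2.040000) = 3.280609
step 1: c = 1.436304, f(c) = -0.204876 < 0 → new bracket [1.436304, 2.040000]
step 2: c = 1.471789, f(c) = -0.052977 < 0 → new bracket [1.471789, 2.040000]
step 3: c = 1.480819, f(c) = -0.013455 < 0 → new bracket [1.480819, 2.040000]
step 4: c = 1.483103, f(c) = -0.003402 < 0 → new bracket [1.483103, 2.040000]

1.483103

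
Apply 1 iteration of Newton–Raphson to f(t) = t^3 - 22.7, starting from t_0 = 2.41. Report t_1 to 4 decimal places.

f'(t) = 3t^2
t_0 = 2.410000: f = -8.702479, f' = 17.424300 → t_1 = 2.410000 - (-8.702479)/(17.424300) = 2.909445

2.9094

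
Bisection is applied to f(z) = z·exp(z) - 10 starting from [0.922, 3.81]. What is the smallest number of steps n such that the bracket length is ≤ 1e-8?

Initial width b − a = 3.81 − 0.922 = 2.888000.
After n steps the width is (b−a)/2^n; need (b−a)/2^n ≤ 1e-8.
So n ≥ log₂(2.888000/1e-8) = log₂(288800000.0000) ≈ 28.1055.
Hence n = 29.

29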